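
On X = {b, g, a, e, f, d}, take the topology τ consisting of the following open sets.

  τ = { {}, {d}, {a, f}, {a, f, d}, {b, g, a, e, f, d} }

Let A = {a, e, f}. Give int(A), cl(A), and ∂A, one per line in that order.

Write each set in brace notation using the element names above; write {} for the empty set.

int(A) = {a, f}
cl(A)  = {b, g, a, e, f}
∂A     = {b, g, e}

opens ⊆ A: {}, {a, f}; union → int = {a, f}
complement {b, g, d}; its interior {d}; cl(A) = X∖{d} = {b, g, a, e, f}
boundary = {b, g, a, e, f} ∖ {a, f} = {b, g, e}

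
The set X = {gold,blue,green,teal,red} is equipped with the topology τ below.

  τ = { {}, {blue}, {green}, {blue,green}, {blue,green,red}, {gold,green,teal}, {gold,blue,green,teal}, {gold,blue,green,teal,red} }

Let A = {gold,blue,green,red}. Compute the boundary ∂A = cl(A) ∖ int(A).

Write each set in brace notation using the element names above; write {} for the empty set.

{gold,teal}

U open, U⊆A: {}, {green}, {blue}, {blue,green}, {blue,green,red}. int(A) = ⋃ = {blue,green,red}
X∖A={teal}, int(X∖A)={}, hence cl(A)={gold,blue,green,teal,red}
∂A: remove int from cl → {gold,teal}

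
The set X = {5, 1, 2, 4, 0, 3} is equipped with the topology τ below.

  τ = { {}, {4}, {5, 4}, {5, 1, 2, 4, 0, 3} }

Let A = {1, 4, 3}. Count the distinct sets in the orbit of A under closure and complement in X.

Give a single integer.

6

closure: X∖int(X∖A) = X∖{} = {5, 1, 2, 4, 0, 3}
Let k=closure and c=complement:
  1. A     = {1, 4, 3}
  2. kA    = {5, 1, 2, 4, 0, 3}
  3. cA    = {5, 2, 0}
  4. ckA   = {}
  5. kcA   = {5, 1, 2, 0, 3}
  6. ckcA  = {4}
— saturated at 6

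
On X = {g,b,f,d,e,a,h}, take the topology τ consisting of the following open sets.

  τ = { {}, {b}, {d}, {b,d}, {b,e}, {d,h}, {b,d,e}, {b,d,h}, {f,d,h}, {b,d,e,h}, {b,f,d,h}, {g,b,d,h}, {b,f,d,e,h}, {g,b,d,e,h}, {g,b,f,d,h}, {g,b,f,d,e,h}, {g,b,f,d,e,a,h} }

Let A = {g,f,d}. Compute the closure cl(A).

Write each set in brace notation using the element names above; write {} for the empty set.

{g,f,d,a,h}

X∖A={b,e,a,h}, int(X∖A)={b,e}, hence cl(A)={g,f,d,a,h}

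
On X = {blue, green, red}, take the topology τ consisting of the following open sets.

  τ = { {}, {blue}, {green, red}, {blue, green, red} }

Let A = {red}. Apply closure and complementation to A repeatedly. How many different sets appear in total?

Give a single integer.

6

closure: X∖int(X∖A) = X∖{blue} = {green, red}
Let k=closure and c=complement:
  1. A     = {red}
  2. kA    = {green, red}
  3. cA    = {blue, green}
  4. ckA   = {blue}
  5. kcA   = {blue, green, red}
  6. ckcA  = {}
— saturated at 6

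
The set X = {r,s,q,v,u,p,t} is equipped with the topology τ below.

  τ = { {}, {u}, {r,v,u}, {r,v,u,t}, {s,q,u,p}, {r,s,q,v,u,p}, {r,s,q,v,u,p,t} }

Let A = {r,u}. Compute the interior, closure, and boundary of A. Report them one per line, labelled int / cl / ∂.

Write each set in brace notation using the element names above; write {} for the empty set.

int(A) = {u}
cl(A)  = {r,s,q,v,u,p,t}
∂A     = {r,s,q,v,p,t}

open subsets of A: {}, {u}; so int(A) = {u}
closure: X∖int(X∖A) = X∖{} = {r,s,q,v,u,p,t}
∂A = {r,s,q,v,u,p,t} minus {u} = {r,s,q,v,p,t}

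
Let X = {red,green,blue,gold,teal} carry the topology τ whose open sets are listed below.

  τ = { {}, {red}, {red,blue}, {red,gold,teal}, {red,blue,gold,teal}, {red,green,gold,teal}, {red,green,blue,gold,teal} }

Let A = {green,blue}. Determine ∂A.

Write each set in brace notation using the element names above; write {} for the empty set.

opens ⊆ A: {}; union → int = {}
complement {red,gold,teal}; its interior {red,gold,teal}; cl(A) = X∖{red,gold,teal} = {green,blue}
boundary = {green,blue} ∖ {} = {green,blue}

{green,blue}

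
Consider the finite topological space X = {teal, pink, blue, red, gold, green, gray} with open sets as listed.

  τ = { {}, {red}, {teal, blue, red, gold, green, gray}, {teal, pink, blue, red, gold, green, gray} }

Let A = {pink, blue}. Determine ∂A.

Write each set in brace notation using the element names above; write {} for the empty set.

open subsets of A: {}; so int(A) = {}
closure: X∖int(X∖A) = X∖{red} = {teal, pink, blue, gold, green, gray}
∂A = {teal, pink, blue, gold, green, gray} minus {} = {teal, pink, blue, gold, green, gray}

{teal, pink, blue, gold, green, gray}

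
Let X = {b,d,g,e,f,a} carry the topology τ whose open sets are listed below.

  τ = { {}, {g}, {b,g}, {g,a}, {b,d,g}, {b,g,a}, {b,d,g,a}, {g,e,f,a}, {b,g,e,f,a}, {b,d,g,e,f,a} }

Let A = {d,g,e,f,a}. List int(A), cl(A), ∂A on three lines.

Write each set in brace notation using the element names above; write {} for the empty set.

int(A) = {g,e,f,a}
cl(A)  = {b,d,g,e,f,a}
∂A     = {b,d}

open subsets of A: {}, {g}, {g,a}, {g,e,f,a}; so int(A) = {g,e,f,a}
closure: X∖int(X∖A) = X∖{} = {b,d,g,e,f,a}
∂A = {b,d,g,e,f,a} minus {g,e,f,a} = {b,d}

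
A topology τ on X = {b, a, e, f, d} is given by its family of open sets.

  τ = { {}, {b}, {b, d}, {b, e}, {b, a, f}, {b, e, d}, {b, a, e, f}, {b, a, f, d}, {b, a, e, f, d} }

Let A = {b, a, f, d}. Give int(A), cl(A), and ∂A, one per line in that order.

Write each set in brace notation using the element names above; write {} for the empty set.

U open, U⊆A: {}, {b}, {b, d}, {b, a, f}, {b, a, f, d}. int(A) = ⋃ = {b, a, f, d}
X∖A={e}, int(X∖A)={}, hence cl(A)={b, a, e, f, d}
∂A: remove int from cl → {e}

int(A) = {b, a, f, d}
cl(A)  = {b, a, e, f, d}
∂A     = {e}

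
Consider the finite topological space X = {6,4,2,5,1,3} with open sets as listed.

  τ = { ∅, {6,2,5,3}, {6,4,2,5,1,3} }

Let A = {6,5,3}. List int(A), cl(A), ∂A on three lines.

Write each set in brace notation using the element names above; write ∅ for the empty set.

int(A) = ∅
cl(A)  = {6,4,2,5,1,3}
∂A     = {6,4,2,5,1,3}

U open, U⊆A: ∅. int(A) = ⋃ = ∅
X∖A={4,2,1}, int(X∖A)=∅, hence cl(A)={6,4,2,5,1,3}
∂A: remove int from cl → {6,4,2,5,1,3}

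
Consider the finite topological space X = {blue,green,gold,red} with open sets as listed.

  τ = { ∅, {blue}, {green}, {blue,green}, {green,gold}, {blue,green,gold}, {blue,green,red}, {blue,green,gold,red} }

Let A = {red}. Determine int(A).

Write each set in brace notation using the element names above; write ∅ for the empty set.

∅

open subsets of A: ∅; so int(A) = ∅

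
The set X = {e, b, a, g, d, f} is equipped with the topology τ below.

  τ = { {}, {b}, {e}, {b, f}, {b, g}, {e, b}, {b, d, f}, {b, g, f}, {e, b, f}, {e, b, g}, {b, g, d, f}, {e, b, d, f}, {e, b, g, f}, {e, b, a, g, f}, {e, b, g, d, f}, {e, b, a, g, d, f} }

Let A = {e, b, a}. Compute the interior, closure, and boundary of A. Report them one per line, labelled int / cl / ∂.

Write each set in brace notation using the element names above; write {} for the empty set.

open subsets of A: {}, {b}, {e}, {e, b}; so int(A) = {e, b}
closure: X∖int(X∖A) = X∖{} = {e, b, a, g, d, f}
∂A = {e, b, a, g, d, f} minus {e, b} = {a, g, d, f}

int(A) = {e, b}
cl(A)  = {e, b, a, g, d, f}
∂A     = {a, g, d, f}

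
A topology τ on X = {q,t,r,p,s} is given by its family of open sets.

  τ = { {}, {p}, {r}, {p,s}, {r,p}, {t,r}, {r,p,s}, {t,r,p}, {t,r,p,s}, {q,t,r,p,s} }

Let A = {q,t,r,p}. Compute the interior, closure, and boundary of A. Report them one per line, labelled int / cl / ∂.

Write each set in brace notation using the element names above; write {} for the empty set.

open subsets of A: {}, {r}, {p}, {r,p}, {t,r}, {t,r,p}; so int(A) = {t,r,p}
closure: X∖int(X∖A) = X∖{} = {q,t,r,p,s}
∂A = {q,t,r,p,s} minus {t,r,p} = {q,s}

int(A) = {t,r,p}
cl(A)  = {q,t,r,p,s}
∂A     = {q,s}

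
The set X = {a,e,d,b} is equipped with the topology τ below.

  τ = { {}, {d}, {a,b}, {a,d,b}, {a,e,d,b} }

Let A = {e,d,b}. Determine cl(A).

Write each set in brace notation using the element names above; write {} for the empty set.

complement {a}; its interior {}; cl(A) = X∖{} = {a,e,d,b}

{a,e,d,b}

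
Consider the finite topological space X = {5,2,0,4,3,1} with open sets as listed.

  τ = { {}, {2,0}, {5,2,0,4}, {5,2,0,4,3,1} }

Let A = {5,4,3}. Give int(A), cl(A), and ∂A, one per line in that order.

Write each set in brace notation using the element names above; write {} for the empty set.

int(A) = {}
cl(A)  = {5,4,3,1}
∂A     = {5,4,3,1}

opens ⊆ A: {}; union → int = {}
complement {2,0,1}; its interior {2,0}; cl(A) = X∖{2,0} = {5,4,3,1}
boundary = {5,4,3,1} ∖ {} = {5,4,3,1}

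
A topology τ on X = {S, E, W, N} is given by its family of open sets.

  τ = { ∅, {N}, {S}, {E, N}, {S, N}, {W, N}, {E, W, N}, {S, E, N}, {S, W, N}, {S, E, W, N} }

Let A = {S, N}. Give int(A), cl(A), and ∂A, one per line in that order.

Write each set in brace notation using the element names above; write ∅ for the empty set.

int(A) = {S, N}
cl(A)  = {S, E, W, N}
∂A     = {E, W}

open subsets of A: ∅, {S}, {N}, {S, N}; so int(A) = {S, N}
closure: X∖int(X∖A) = X∖∅ = {S, E, W, N}
∂A = {S, E, W, N} minus {S, N} = {E, W}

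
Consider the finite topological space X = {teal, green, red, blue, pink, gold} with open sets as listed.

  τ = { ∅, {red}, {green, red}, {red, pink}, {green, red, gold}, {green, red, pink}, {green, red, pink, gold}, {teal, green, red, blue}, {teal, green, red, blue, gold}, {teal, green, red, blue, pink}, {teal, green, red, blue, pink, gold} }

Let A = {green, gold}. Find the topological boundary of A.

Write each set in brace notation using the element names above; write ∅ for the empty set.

{teal, green, blue, gold}

interior: largest open inside A is ∅ (from ∅)
cl via duality: int({teal, red, blue, pink}) = {red, pink}, so X∖{red, pink} = {teal, green, blue, gold}
cl∖int = {teal, green, blue, gold}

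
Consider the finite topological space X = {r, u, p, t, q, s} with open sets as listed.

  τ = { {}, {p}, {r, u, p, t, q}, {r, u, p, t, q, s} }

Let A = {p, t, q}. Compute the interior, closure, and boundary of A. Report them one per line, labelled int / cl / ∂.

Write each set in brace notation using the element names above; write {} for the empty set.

U open, U⊆A: {}, {p}. int(A) = ⋃ = {p}
X∖A={r, u, s}, int(X∖A)={}, hence cl(A)={r, u, p, t, q, s}
∂A: remove int from cl → {r, u, t, q, s}

int(A) = {p}
cl(A)  = {r, u, p, t, q, s}
∂A     = {r, u, t, q, s}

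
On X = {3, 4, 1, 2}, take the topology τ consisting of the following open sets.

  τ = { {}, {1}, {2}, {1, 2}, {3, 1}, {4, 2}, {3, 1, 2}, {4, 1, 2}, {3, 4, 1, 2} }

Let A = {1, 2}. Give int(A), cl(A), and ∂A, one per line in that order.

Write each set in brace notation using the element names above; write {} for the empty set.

opens ⊆ A: {}, {2}, {1}, {1, 2}; union → int = {1, 2}
complement {3, 4}; its interior {}; cl(A) = X∖{} = {3, 4, 1, 2}
boundary = {3, 4, 1, 2} ∖ {1, 2} = {3, 4}

int(A) = {1, 2}
cl(A)  = {3, 4, 1, 2}
∂A     = {3, 4}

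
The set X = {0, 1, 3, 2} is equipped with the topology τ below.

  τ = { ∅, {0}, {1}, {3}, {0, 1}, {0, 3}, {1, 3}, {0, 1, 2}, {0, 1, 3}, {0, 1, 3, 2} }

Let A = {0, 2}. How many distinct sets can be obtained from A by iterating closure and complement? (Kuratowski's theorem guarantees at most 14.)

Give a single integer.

X∖A={1, 3}, int(X∖A)={1, 3}, hence cl(A)={0, 2}
Orbit (k=closure, c=complement):
  1. A     = {0, 2}
  2. cA    = {1, 3}
  3. kcA   = {1, 3, 2}
  4. ckcA  = {0}
(closed under both — stop)

4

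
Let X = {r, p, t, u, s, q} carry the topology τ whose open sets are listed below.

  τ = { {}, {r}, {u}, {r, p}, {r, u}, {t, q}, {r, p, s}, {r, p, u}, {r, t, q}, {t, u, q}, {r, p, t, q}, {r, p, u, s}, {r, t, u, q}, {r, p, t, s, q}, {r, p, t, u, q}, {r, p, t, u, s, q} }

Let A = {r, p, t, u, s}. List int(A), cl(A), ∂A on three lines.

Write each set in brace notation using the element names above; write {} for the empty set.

interior: largest open inside A is {r, p, u, s} (from {}, {u}, {r}, {r, u}, {r, p}, {r, p, s}, {r, p, u}, {r, p, u, s})
cl via duality: int({q}) = {}, so X∖{} = {r, p, t, u, s, q}
cl∖int = {t, q}

int(A) = {r, p, u, s}
cl(A)  = {r, p, t, u, s, q}
∂A     = {t, q}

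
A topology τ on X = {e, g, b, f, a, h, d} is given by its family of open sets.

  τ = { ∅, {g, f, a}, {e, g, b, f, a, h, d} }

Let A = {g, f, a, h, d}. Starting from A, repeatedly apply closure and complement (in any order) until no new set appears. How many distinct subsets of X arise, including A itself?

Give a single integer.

X∖A={e, b}, int(X∖A)=∅, hence cl(A)={e, g, b, f, a, h, d}
Orbit (k=closure, c=complement):
  1. A     = {g, f, a, h, d}
  2. kA    = {e, g, b, f, a, h, d}
  3. cA    = {e, b}
  4. ckA   = ∅
  5. kcA   = {e, b, h, d}
  6. ckcA  = {g, f, a}
(closed under both — stop)

6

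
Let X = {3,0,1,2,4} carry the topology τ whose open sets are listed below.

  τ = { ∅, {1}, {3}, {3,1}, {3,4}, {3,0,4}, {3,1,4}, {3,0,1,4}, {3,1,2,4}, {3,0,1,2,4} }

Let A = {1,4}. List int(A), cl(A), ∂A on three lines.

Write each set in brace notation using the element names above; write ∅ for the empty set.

open subsets of A: ∅, {1}; so int(A) = {1}
closure: X∖int(X∖A) = X∖{3} = {0,1,2,4}
∂A = {0,1,2,4} minus {1} = {0,2,4}

int(A) = {1}
cl(A)  = {0,1,2,4}
∂A     = {0,2,4}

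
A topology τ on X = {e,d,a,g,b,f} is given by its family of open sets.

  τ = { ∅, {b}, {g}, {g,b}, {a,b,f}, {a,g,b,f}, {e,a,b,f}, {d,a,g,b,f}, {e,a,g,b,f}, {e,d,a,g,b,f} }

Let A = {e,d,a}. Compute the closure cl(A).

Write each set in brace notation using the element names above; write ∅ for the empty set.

closure: X∖int(X∖A) = X∖{g,b} = {e,d,a,f}

{e,d,a,f}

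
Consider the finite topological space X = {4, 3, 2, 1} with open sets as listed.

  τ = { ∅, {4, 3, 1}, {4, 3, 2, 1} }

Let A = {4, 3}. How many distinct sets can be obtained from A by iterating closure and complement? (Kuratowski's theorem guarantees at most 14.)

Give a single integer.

closure: X∖int(X∖A) = X∖∅ = {4, 3, 2, 1}
Let k=closure and c=complement:
  1. A     = {4, 3}
  2. kA    = {4, 3, 2, 1}
  3. cA    = {2, 1}
  4. ckA   = ∅
— saturated at 4

4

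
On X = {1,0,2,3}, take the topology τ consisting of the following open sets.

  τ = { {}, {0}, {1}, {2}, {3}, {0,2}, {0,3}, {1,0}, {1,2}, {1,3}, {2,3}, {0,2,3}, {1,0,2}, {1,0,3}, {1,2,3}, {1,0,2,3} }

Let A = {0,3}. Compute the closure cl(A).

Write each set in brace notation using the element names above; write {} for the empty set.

X∖A={1,2}, int(X∖A)={1,2}, hence cl(A)={0,3}

{0,3}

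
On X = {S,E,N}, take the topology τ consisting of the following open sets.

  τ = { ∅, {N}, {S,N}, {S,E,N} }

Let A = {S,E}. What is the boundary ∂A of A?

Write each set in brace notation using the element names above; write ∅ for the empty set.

{S,E}

interior: largest open inside A is ∅ (from ∅)
cl via duality: int({N}) = {N}, so X∖{N} = {S,E}
cl∖int = {S,E}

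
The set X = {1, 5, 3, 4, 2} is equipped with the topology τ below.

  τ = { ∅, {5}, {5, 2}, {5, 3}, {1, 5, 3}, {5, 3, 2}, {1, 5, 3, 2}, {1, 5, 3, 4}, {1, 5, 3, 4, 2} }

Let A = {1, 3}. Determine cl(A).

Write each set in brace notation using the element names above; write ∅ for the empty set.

{1, 3, 4}

closure: X∖int(X∖A) = X∖{5, 2} = {1, 3, 4}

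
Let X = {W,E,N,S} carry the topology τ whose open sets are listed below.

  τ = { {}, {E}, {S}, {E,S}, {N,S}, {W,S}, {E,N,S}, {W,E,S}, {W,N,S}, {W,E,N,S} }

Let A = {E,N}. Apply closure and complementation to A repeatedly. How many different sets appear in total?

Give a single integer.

4

cl via duality: int({W,S}) = {W,S}, so X∖{W,S} = {E,N}
Write k for closure, c for complement:
  1. A     = {E,N}
  2. cA    = {W,S}
  3. kcA   = {W,N,S}
  4. ckcA  = {E}
applying k or c yields no new set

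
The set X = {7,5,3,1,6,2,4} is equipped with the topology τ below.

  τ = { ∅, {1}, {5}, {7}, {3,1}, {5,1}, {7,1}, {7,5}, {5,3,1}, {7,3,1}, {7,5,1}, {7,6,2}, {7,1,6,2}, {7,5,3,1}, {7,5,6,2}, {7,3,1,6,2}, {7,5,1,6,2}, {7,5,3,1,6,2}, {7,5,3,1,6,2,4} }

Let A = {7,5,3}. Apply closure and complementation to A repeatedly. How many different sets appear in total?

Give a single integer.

10

cl via duality: int({1,6,2,4}) = {1}, so X∖{1} = {7,5,3,6,2,4}
Write k for closure, c for complement:
  1. A     = {7,5,3}
  2. kA    = {7,5,3,6,2,4}
  3. cA    = {1,6,2,4}
  4. ckA   = {1}
  5. kcA   = {3,1,6,2,4}
  6. kckA  = {3,1,4}
  7. ckcA  = {7,5}
  8. ckckA = {7,5,6,2}
  9. kckcA = {7,5,6,2,4}
  10. ckckcA = {3,1}
applying k or c yields no new set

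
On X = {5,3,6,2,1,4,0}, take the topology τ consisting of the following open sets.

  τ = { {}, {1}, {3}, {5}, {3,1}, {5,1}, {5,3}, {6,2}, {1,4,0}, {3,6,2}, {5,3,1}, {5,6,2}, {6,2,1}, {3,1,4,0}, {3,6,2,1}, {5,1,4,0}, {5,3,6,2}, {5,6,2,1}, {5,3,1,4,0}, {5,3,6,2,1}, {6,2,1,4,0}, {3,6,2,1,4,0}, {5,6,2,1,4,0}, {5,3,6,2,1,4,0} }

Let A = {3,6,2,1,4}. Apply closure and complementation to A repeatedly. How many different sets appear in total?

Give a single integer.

cl via duality: int({5,0}) = {5}, so X∖{5} = {3,6,2,1,4,0}
Write k for closure, c for complement:
  1. A     = {3,6,2,1,4}
  2. kA    = {3,6,2,1,4,0}
  3. cA    = {5,0}
  4. ckA   = {5}
  5. kcA   = {5,4,0}
  6. ckcA  = {3,6,2,1}
applying k or c yields no new set

6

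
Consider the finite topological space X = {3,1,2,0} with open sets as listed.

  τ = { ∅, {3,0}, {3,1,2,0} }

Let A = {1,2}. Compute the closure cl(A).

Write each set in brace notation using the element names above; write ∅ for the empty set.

cl via duality: int({3,0}) = {3,0}, so X∖{3,0} = {1,2}

{1,2}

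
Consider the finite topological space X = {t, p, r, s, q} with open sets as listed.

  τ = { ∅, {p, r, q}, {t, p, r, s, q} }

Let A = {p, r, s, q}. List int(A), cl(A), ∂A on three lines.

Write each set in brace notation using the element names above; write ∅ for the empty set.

int(A) = {p, r, q}
cl(A)  = {t, p, r, s, q}
∂A     = {t, s}

U open, U⊆A: ∅, {p, r, q}. int(A) = ⋃ = {p, r, q}
X∖A={t}, int(X∖A)=∅, hence cl(A)={t, p, r, s, q}
∂A: remove int from cl → {t, s}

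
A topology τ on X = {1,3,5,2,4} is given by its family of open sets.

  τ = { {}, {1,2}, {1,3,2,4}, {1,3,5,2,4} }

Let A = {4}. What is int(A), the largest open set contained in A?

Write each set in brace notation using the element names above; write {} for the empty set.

opens ⊆ A: {}; union → int = {}

{}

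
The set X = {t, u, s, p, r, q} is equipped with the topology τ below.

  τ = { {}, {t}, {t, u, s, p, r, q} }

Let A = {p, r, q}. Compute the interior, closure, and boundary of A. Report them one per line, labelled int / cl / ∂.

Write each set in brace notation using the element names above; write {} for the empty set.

U open, U⊆A: {}. int(A) = ⋃ = {}
X∖A={t, u, s}, int(X∖A)={t}, hence cl(A)={u, s, p, r, q}
∂A: remove int from cl → {u, s, p, r, q}

int(A) = {}
cl(A)  = {u, s, p, r, q}
∂A     = {u, s, p, r, q}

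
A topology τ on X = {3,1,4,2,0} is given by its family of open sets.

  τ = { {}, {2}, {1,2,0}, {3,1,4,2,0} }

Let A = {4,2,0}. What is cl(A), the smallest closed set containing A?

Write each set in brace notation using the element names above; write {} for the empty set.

X∖A={3,1}, int(X∖A)={}, hence cl(A)={3,1,4,2,0}

{3,1,4,2,0}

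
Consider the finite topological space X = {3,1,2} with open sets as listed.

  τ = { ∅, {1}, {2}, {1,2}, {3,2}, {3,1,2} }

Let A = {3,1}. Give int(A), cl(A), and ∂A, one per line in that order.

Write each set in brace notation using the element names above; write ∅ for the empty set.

open subsets of A: ∅, {1}; so int(A) = {1}
closure: X∖int(X∖A) = X∖{2} = {3,1}
∂A = {3,1} minus {1} = {3}

int(A) = {1}
cl(A)  = {3,1}
∂A     = {3}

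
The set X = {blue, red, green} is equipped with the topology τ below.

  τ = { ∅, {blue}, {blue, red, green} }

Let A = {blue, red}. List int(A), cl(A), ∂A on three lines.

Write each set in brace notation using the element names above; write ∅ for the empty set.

int(A) = {blue}
cl(A)  = {blue, red, green}
∂A     = {red, green}

interior: largest open inside A is {blue} (from ∅, {blue})
cl via duality: int({green}) = ∅, so X∖∅ = {blue, red, green}
cl∖int = {red, green}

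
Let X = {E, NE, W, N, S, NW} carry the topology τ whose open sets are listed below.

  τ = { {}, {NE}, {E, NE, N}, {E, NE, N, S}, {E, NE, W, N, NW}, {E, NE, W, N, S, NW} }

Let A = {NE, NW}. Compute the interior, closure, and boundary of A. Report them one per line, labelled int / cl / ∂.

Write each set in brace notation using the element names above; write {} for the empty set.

open subsets of A: {}, {NE}; so int(A) = {NE}
closure: X∖int(X∖A) = X∖{} = {E, NE, W, N, S, NW}
∂A = {E, NE, W, N, S, NW} minus {NE} = {E, W, N, S, NW}

int(A) = {NE}
cl(A)  = {E, NE, W, N, S, NW}
∂A     = {E, W, N, S, NW}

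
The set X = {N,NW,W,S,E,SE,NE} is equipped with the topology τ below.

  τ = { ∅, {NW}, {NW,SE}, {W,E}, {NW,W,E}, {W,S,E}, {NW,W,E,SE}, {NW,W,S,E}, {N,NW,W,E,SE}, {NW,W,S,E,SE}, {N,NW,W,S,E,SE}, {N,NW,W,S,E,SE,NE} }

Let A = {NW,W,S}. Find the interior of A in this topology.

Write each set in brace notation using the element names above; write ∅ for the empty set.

open subsets of A: ∅, {NW}; so int(A) = {NW}

{NW}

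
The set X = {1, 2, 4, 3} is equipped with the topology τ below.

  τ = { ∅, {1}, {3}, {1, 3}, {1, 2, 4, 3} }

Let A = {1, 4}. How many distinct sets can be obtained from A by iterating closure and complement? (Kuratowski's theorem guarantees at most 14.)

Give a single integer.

complement {2, 3}; its interior {3}; cl(A) = X∖{3} = {1, 2, 4}
With k = closure, c = complement:
  1. A     = {1, 4}
  2. kA    = {1, 2, 4}
  3. cA    = {2, 3}
  4. ckA   = {3}
  5. kcA   = {2, 4, 3}
  6. ckcA  = {1}
k, c of each give nothing new

6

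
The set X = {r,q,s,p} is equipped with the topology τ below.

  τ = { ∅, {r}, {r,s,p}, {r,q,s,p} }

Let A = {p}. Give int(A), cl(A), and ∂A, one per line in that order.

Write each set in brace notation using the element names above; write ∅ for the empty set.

int(A) = ∅
cl(A)  = {q,s,p}
∂A     = {q,s,p}

open subsets of A: ∅; so int(A) = ∅
closure: X∖int(X∖A) = X∖{r} = {q,s,p}
∂A = {q,s,p} minus ∅ = {q,s,p}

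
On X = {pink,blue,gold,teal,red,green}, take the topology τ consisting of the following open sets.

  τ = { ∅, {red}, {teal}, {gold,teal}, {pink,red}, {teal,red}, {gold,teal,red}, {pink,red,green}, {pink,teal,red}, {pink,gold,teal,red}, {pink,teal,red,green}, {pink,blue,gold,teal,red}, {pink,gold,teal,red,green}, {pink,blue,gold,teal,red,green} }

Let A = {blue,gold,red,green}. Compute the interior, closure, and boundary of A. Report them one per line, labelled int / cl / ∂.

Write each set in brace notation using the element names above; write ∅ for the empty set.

int(A) = {red}
cl(A)  = {pink,blue,gold,red,green}
∂A     = {pink,blue,gold,green}

U open, U⊆A: ∅, {red}. int(A) = ⋃ = {red}
X∖A={pink,teal}, int(X∖A)={teal}, hence cl(A)={pink,blue,gold,red,green}
∂A: remove int from cl → {pink,blue,gold,green}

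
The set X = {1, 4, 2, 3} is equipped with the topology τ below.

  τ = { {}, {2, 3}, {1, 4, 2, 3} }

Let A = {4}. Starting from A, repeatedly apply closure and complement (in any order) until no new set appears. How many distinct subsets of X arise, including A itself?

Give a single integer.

6

cl via duality: int({1, 2, 3}) = {2, 3}, so X∖{2, 3} = {1, 4}
Write k for closure, c for complement:
  1. A     = {4}
  2. kA    = {1, 4}
  3. cA    = {1, 2, 3}
  4. ckA   = {2, 3}
  5. kcA   = {1, 4, 2, 3}
  6. ckcA  = {}
applying k or c yields no new set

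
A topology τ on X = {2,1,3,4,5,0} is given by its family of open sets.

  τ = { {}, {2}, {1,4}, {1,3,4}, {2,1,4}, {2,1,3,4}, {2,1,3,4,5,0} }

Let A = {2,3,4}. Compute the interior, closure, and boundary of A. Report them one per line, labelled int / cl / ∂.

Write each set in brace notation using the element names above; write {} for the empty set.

interior: largest open inside A is {2} (from {}, {2})
cl via duality: int({1,5,0}) = {}, so X∖{} = {2,1,3,4,5,0}
cl∖int = {1,3,4,5,0}

int(A) = {2}
cl(A)  = {2,1,3,4,5,0}
∂A     = {1,3,4,5,0}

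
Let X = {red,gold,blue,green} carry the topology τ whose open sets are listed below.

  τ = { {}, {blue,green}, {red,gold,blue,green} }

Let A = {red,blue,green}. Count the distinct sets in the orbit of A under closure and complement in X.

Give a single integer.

complement {gold}; its interior {}; cl(A) = X∖{} = {red,gold,blue,green}
With k = closure, c = complement:
  1. A     = {red,blue,green}
  2. kA    = {red,gold,blue,green}
  3. cA    = {gold}
  4. ckA   = {}
  5. kcA   = {red,gold}
  6. ckcA  = {blue,green}
k, c of each give nothing new

6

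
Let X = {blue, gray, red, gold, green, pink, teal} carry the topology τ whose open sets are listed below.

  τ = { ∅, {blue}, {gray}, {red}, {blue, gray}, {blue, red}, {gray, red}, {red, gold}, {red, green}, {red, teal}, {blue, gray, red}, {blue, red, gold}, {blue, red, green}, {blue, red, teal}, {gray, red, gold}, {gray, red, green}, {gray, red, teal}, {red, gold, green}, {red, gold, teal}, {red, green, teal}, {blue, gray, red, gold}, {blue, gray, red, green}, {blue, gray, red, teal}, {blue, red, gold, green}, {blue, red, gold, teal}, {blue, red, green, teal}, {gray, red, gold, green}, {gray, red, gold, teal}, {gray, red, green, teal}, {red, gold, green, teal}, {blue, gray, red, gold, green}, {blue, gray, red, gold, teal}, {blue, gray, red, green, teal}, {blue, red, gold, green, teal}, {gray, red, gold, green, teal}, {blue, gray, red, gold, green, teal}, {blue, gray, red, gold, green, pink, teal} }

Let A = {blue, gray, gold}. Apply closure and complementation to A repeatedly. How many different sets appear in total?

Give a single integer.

8

complement {red, green, pink, teal}; its interior {red, green, teal}; cl(A) = X∖{red, green, teal} = {blue, gray, gold, pink}
With k = closure, c = complement:
  1. A     = {blue, gray, gold}
  2. kA    = {blue, gray, gold, pink}
  3. cA    = {red, green, pink, teal}
  4. ckA   = {red, green, teal}
  5. kcA   = {red, gold, green, pink, teal}
  6. ckcA  = {blue, gray}
  7. kckcA = {blue, gray, pink}
  8. ckckcA = {red, gold, green, teal}
k, c of each give nothing new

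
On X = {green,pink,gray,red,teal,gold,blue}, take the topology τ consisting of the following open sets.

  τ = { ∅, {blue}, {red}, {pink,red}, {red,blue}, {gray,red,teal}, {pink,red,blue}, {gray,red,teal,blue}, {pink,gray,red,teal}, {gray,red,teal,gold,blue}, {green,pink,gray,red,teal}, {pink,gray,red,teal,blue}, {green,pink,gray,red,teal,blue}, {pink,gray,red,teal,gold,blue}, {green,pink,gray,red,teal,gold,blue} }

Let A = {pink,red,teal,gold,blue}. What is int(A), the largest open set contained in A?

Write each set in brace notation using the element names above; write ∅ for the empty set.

U open, U⊆A: ∅, {red}, {blue}, {pink,red}, {red,blue}, {pink,red,blue}. int(A) = ⋃ = {pink,red,blue}

{pink,red,blue}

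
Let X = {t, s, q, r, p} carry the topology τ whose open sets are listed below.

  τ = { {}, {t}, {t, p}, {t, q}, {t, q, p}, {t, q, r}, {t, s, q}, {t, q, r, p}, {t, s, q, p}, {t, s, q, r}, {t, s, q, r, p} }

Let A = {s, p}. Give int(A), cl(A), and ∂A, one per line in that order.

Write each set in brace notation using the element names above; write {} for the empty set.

opens ⊆ A: {}; union → int = {}
complement {t, q, r}; its interior {t, q, r}; cl(A) = X∖{t, q, r} = {s, p}
boundary = {s, p} ∖ {} = {s, p}

int(A) = {}
cl(A)  = {s, p}
∂A     = {s, p}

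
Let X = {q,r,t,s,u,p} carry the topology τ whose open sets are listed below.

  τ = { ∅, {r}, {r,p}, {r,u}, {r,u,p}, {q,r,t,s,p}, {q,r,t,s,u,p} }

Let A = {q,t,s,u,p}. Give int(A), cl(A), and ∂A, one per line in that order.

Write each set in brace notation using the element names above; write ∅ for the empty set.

opens ⊆ A: ∅; union → int = ∅
complement {r}; its interior {r}; cl(A) = X∖{r} = {q,t,s,u,p}
boundary = {q,t,s,u,p} ∖ ∅ = {q,t,s,u,p}

int(A) = ∅
cl(A)  = {q,t,s,u,p}
∂A     = {q,t,s,u,p}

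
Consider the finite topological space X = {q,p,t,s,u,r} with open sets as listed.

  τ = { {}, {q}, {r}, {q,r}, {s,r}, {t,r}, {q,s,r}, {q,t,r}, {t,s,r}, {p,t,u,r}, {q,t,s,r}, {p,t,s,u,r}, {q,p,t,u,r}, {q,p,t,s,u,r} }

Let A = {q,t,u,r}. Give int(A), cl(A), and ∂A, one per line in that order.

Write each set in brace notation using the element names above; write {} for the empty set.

open subsets of A: {}, {q}, {r}, {q,r}, {t,r}, {q,t,r}; so int(A) = {q,t,r}
closure: X∖int(X∖A) = X∖{} = {q,p,t,s,u,r}
∂A = {q,p,t,s,u,r} minus {q,t,r} = {p,s,u}

int(A) = {q,t,r}
cl(A)  = {q,p,t,s,u,r}
∂A     = {p,s,u}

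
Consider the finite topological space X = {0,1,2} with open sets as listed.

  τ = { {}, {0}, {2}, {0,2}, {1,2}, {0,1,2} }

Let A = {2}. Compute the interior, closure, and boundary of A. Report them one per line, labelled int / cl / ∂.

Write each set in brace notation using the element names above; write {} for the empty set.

int(A) = {2}
cl(A)  = {1,2}
∂A     = {1}

opens ⊆ A: {}, {2}; union → int = {2}
complement {0,1}; its interior {0}; cl(A) = X∖{0} = {1,2}
boundary = {1,2} ∖ {2} = {1}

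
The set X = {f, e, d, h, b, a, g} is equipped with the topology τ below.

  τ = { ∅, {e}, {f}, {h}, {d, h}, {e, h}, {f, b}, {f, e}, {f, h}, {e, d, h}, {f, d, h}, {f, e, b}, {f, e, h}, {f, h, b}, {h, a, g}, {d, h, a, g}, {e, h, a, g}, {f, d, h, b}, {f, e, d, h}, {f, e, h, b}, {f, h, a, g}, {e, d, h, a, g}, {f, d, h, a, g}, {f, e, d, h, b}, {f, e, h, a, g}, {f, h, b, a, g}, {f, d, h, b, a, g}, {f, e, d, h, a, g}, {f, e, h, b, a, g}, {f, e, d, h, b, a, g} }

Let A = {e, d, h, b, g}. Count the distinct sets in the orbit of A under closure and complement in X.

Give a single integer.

closure: X∖int(X∖A) = X∖{f} = {e, d, h, b, a, g}
Let k=closure and c=complement:
  1. A     = {e, d, h, b, g}
  2. kA    = {e, d, h, b, a, g}
  3. cA    = {f, a}
  4. ckA   = {f}
  5. kcA   = {f, b, a, g}
  6. kckA  = {f, b}
  7. ckcA  = {e, d, h}
  8. ckckA = {e, d, h, a, g}
— saturated at 8

8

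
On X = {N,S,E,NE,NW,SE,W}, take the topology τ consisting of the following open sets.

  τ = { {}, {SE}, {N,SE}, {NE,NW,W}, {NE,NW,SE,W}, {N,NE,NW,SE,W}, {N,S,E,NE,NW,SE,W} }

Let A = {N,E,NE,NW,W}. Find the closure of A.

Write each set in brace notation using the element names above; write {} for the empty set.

{N,S,E,NE,NW,W}

cl via duality: int({S,SE}) = {SE}, so X∖{SE} = {N,S,E,NE,NW,W}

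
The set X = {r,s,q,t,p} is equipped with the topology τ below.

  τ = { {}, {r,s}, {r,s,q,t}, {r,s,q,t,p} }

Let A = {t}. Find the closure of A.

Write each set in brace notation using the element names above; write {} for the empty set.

complement {r,s,q,p}; its interior {r,s}; cl(A) = X∖{r,s} = {q,t,p}

{q,t,p}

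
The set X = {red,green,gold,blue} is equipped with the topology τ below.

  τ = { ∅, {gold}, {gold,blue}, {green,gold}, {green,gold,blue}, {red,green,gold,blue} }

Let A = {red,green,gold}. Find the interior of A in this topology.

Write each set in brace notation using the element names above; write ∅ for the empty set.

{green,gold}

interior: largest open inside A is {green,gold} (from ∅, {gold}, {green,gold})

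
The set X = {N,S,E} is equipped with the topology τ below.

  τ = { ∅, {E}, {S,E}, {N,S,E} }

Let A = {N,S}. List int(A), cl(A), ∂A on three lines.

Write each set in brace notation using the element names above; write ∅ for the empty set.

interior: largest open inside A is ∅ (from ∅)
cl via duality: int({E}) = {E}, so X∖{E} = {N,S}
cl∖int = {N,S}

int(A) = ∅
cl(A)  = {N,S}
∂A     = {N,S}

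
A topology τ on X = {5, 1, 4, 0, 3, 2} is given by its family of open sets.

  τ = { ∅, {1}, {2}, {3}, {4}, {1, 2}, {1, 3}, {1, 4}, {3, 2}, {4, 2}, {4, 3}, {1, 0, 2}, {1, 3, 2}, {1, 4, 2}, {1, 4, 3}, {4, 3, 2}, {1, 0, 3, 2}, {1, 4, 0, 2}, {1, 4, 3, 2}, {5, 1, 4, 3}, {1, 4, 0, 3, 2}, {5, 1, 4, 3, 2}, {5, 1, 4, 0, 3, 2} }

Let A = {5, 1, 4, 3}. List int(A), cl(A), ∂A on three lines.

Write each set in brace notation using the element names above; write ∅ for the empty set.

open subsets of A: ∅, {1}, {4}, {3}, {4, 3}, {1, 3}, {1, 4}, {1, 4, 3}, {5, 1, 4, 3}; so int(A) = {5, 1, 4, 3}
closure: X∖int(X∖A) = X∖{2} = {5, 1, 4, 0, 3}
∂A = {5, 1, 4, 0, 3} minus {5, 1, 4, 3} = {0}

int(A) = {5, 1, 4, 3}
cl(A)  = {5, 1, 4, 0, 3}
∂A     = {0}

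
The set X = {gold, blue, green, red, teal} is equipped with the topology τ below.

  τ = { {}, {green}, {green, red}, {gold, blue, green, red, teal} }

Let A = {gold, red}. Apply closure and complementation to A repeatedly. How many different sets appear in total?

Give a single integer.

X∖A={blue, green, teal}, int(X∖A)={green}, hence cl(A)={gold, blue, red, teal}
Orbit (k=closure, c=complement):
  1. A     = {gold, red}
  2. kA    = {gold, blue, red, teal}
  3. cA    = {blue, green, teal}
  4. ckA   = {green}
  5. kcA   = {gold, blue, green, red, teal}
  6. ckcA  = {}
(closed under both — stop)

6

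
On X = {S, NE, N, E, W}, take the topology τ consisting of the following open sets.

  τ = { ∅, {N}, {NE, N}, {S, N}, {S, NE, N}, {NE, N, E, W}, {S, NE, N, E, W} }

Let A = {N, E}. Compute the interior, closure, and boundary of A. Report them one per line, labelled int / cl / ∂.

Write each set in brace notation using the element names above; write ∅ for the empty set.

int(A) = {N}
cl(A)  = {S, NE, N, E, W}
∂A     = {S, NE, E, W}

interior: largest open inside A is {N} (from ∅, {N})
cl via duality: int({S, NE, W}) = ∅, so X∖∅ = {S, NE, N, E, W}
cl∖int = {S, NE, E, W}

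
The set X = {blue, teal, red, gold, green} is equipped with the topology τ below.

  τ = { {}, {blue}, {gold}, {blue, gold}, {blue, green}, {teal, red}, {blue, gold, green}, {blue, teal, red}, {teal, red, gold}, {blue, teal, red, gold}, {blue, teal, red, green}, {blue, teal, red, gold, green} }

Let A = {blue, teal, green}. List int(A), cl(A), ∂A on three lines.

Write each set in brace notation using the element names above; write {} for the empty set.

opens ⊆ A: {}, {blue}, {blue, green}; union → int = {blue, green}
complement {red, gold}; its interior {gold}; cl(A) = X∖{gold} = {blue, teal, red, green}
boundary = {blue, teal, red, green} ∖ {blue, green} = {teal, red}

int(A) = {blue, green}
cl(A)  = {blue, teal, red, green}
∂A     = {teal, red}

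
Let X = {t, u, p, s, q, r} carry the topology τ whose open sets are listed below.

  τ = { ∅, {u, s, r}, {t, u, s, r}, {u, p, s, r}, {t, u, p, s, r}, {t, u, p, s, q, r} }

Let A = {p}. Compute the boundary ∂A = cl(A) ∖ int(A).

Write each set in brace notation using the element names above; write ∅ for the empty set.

interior: largest open inside A is ∅ (from ∅)
cl via duality: int({t, u, s, q, r}) = {t, u, s, r}, so X∖{t, u, s, r} = {p, q}
cl∖int = {p, q}

{p, q}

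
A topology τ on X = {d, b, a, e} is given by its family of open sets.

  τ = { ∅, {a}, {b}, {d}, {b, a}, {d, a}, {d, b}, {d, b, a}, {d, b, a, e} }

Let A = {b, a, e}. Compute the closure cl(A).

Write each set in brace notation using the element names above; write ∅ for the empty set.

cl via duality: int({d}) = {d}, so X∖{d} = {b, a, e}

{b, a, e}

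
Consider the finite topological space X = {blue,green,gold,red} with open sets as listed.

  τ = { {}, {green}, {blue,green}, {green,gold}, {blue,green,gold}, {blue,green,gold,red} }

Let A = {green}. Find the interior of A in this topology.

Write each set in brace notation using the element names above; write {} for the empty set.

{green}

U open, U⊆A: {}, {green}. int(A) = ⋃ = {green}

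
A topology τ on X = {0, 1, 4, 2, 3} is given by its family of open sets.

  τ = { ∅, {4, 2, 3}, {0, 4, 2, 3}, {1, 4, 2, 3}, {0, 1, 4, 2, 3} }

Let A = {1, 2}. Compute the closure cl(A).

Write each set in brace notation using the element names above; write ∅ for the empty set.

complement {0, 4, 3}; its interior ∅; cl(A) = X∖∅ = {0, 1, 4, 2, 3}

{0, 1, 4, 2, 3}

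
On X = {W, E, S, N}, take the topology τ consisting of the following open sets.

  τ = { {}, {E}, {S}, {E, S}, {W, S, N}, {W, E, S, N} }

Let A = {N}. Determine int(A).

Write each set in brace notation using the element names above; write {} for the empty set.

opens ⊆ A: {}; union → int = {}

{}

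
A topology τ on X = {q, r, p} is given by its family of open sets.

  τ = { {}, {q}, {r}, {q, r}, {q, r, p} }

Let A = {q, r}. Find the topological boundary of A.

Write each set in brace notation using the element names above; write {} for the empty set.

{p}

open subsets of A: {}, {q}, {r}, {q, r}; so int(A) = {q, r}
closure: X∖int(X∖A) = X∖{} = {q, r, p}
∂A = {q, r, p} minus {q, r} = {p}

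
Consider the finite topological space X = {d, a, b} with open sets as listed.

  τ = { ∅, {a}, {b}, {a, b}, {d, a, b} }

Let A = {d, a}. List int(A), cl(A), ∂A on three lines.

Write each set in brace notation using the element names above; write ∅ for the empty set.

int(A) = {a}
cl(A)  = {d, a}
∂A     = {d}

interior: largest open inside A is {a} (from ∅, {a})
cl via duality: int({b}) = {b}, so X∖{b} = {d, a}
cl∖int = {d}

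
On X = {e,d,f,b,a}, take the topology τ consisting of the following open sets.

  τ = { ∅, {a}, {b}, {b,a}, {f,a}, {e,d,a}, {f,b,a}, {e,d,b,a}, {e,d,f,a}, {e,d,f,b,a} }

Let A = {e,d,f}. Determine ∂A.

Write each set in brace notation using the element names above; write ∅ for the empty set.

open subsets of A: ∅; so int(A) = ∅
closure: X∖int(X∖A) = X∖{b,a} = {e,d,f}
∂A = {e,d,f} minus ∅ = {e,d,f}

{e,d,f}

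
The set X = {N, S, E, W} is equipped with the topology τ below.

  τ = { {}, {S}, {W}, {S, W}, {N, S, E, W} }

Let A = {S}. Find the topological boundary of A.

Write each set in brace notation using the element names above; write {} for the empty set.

U open, U⊆A: {}, {S}. int(A) = ⋃ = {S}
X∖A={N, E, W}, int(X∖A)={W}, hence cl(A)={N, S, E}
∂A: remove int from cl → {N, E}

{N, E}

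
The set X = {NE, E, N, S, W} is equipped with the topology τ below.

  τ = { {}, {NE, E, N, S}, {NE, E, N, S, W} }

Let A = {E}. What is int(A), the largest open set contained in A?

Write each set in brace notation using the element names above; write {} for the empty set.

U open, U⊆A: {}. int(A) = ⋃ = {}

{}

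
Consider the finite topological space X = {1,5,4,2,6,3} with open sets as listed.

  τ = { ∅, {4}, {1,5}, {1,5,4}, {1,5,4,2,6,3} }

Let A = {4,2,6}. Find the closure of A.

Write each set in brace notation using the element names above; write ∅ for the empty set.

X∖A={1,5,3}, int(X∖A)={1,5}, hence cl(A)={4,2,6,3}

{4,2,6,3}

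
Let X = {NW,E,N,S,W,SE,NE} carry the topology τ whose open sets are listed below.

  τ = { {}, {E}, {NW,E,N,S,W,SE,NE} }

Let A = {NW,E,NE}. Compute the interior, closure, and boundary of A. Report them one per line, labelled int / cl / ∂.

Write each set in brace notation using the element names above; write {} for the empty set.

int(A) = {E}
cl(A)  = {NW,E,N,S,W,SE,NE}
∂A     = {NW,N,S,W,SE,NE}

opens ⊆ A: {}, {E}; union → int = {E}
complement {N,S,W,SE}; its interior {}; cl(A) = X∖{} = {NW,E,N,S,W,SE,NE}
boundary = {NW,E,N,S,W,SE,NE} ∖ {E} = {NW,N,S,W,SE,NE}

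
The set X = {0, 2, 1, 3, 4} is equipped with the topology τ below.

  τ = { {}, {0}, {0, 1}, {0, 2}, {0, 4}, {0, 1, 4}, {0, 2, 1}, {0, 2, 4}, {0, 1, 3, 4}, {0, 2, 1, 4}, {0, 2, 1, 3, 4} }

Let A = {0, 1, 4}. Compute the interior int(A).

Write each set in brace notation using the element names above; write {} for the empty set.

{0, 1, 4}

open subsets of A: {}, {0}, {0, 4}, {0, 1}, {0, 1, 4}; so int(A) = {0, 1, 4}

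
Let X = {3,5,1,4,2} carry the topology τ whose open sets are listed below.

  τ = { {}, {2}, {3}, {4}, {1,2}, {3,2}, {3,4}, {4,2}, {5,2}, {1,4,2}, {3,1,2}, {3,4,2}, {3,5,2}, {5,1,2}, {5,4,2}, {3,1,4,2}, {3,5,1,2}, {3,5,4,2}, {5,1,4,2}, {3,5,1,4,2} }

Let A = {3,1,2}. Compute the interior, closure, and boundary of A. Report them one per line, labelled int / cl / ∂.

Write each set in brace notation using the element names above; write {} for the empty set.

interior: largest open inside A is {3,1,2} (from {}, {2}, {3}, {3,2}, {1,2}, {3,1,2})
cl via duality: int({5,4}) = {4}, so X∖{4} = {3,5,1,2}
cl∖int = {5}

int(A) = {3,1,2}
cl(A)  = {3,5,1,2}
∂A     = {5}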